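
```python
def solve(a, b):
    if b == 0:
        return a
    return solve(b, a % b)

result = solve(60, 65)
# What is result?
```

solve(60, 65) -> solve(65, 60) -> solve(60, 5) -> solve(5, 0) -> 5

Answer: 5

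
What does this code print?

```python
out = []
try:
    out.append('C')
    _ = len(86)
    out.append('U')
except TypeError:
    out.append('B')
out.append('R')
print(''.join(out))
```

Execution trace: 'C' (try body) → 'B' (except TypeError) → 'R' (after the try/except). Output: CBR

Answer: CBR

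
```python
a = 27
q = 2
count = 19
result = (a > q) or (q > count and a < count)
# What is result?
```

Trace:
`a = 27` → a = 27
`q = 2` → q = 2
`count = 19` → count = 19
`result = (a > q) or (q > count and a < count)` → result = True
So result = True

Answer: True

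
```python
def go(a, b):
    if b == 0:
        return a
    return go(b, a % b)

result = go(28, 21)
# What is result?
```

go(28, 21) -> go(21, 7) -> go(7, 0) -> 7

Answer: 7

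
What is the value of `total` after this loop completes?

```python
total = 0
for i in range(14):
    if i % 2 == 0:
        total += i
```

Sum of even numbers 0 to 13
`total` takes the values: 0 → 2 → 6 → 12 → 20 → 30 → 42

Answer: 42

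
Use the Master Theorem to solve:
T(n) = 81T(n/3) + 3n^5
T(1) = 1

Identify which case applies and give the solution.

a=81, b=3, f(n)=3n^5. log_3(81) = 4. Since c=5 > 4 and the regularity condition holds (81(n/3)^5 = (81/3^5)n^5 with 81/3^5 < 1), Case 3 applies: T(n) = Θ(f(n)) = O(n^5).

Answer: O(n^5) - Case 3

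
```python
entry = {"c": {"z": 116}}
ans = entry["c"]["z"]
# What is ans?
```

Trace:
`entry = {"c": {"z": 116}}` → entry = {'c': {'z': 116}}
`ans = entry["c"]["z"]` → ans = 116
So ans = 116

Answer: 116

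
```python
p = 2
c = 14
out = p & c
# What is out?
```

Trace:
`p = 2` → p = 2
`c = 14` → c = 14
`out = p & c` → out = 2
So out = 2

Answer: 2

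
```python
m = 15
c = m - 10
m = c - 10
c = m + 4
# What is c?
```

Trace:
`m = 15` → m = 15
`c = m - 10` → c = 5
`m = c - 10` → m = -5
`c = m + 4` → c = -1
So c = -1

Answer: -1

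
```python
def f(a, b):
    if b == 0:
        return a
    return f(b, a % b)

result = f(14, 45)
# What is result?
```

f(14, 45) -> f(45, 14) -> f(14, 3) -> f(3, 2) -> f(2, 1) -> f(1, 0) -> 1

Answer: 1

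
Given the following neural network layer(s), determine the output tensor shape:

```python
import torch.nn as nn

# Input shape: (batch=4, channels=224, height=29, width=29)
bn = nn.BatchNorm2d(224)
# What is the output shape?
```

Input: (4, 224, 29, 29) -> Output: (4, 224, 29, 29)

Answer: (4, 224, 29, 29)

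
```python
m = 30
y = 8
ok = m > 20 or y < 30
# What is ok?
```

Trace:
`m = 30` → m = 30
`y = 8` → y = 8
`ok = m > 20 or y < 30` → ok = True
So ok = True

Answer: True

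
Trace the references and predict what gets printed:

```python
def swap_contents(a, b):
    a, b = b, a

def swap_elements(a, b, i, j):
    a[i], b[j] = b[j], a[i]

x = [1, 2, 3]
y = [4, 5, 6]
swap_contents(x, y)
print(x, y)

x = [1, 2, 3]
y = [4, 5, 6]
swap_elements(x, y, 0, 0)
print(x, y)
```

Key concept: parameter rebinding vs mutation.
Step by step:
`x = [1, 2, 3]` → x = [1, 2, 3]
`y = [4, 5, 6]` → y = [4, 5, 6]
`swap_contents(x, y)` → no visible change to tracked variables
`print(x, y)` → prints [1, 2, 3] [4, 5, 6]
`x = [1, 2, 3]` → x = [1, 2, 3]
`y = [4, 5, 6]` → y = [4, 5, 6]
`swap_elements(x, y, 0, 0)` → x = [4, 2, 3]; y = [1, 5, 6]
`print(x, y)` → prints [4, 2, 3] [1, 5, 6]

Answer:
[1, 2, 3] [4, 5, 6]
[4, 2, 3] [1, 5, 6]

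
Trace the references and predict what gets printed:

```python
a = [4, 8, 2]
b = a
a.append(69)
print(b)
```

Key concept: basic list aliasing.
Step by step:
`a = [4, 8, 2]` → a = [4, 8, 2]
`b = a` → b = [4, 8, 2] (same object as a)
`a.append(69)` → a = [4, 8, 2, 69] (same object as b); b = [4, 8, 2, 69] (same object as a)
`print(b)` → prints [4, 8, 2, 69]

Answer: [4, 8, 2, 69]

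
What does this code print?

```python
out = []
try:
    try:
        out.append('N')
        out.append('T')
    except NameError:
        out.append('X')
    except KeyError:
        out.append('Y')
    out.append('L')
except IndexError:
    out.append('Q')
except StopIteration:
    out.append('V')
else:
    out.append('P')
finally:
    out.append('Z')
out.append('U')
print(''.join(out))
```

Execution trace: 'N' (inner try body) → 'T' (inner try body, no exception) → 'L' (try body, no exception) → 'P' (else) → 'Z' (finally) → 'U' (after the try/except). Output: NTLPZU

Answer: NTLPZU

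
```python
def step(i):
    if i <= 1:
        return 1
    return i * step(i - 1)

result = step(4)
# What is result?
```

step(4) = 4 * 3 * 2 * 1 = 24

Answer: 24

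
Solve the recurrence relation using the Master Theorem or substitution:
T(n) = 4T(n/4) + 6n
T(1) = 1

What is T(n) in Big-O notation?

By Master Theorem: a=4, b=4, f(n)=6n. Since log_4(4) = 1 and f(n) = Θ(n^1), Case 2 applies. T(n) = O(n log n).

Answer: O(n log n)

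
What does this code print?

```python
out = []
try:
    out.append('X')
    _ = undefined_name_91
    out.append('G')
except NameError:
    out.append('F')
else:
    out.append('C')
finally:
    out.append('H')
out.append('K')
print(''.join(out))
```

Execution trace: 'X' (try body) → 'F' (except NameError) → 'H' (finally) → 'K' (after the try/except). Output: XFHK

Answer: XFHK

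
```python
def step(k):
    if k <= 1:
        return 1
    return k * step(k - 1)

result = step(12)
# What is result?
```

step(12) = 12 * 11 * 10 * 9 * 8 * 7 * 6 * 5 * 4 * 3 * 2 * 1 = 479001600

Answer: 479001600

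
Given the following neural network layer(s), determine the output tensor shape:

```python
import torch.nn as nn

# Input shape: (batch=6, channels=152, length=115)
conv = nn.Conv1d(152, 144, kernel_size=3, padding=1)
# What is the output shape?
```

Input: (6, 152, 115) -> Output: (6, 144, 115)

Answer: (6, 144, 115)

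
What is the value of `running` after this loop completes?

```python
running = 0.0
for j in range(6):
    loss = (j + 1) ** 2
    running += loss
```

Sum of squared losses 1² + 2² + ... + 6²
`running` takes the values: 0.0 → 1.0 → 5.0 → 14.0 → 30.0 → 55.0 → 91.0

Answer: 91.0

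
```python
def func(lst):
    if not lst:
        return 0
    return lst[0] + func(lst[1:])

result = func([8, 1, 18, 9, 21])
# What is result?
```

8 + 1 + 18 + 9 + 21 + 0 = 57

Answer: 57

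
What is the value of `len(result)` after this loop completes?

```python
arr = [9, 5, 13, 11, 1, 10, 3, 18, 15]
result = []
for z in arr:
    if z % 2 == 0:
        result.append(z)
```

Count even numbers in [9, 5, 13, 11, 1, 10, 3, 18, 15]
`result` takes the values: [] → [10] → [10, 18]
So `len(result)` = 2

Answer: 2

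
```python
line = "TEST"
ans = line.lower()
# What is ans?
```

Trace:
`line = "TEST"` → line = 'TEST'
`ans = line.lower()` → ans = 'test'
So ans = 'test'

Answer: 'test'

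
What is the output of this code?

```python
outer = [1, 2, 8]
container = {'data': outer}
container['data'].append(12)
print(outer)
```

Key concept: dict holds reference to list.
Step by step:
`outer = [1, 2, 8]` → outer = [1, 2, 8]
`container = {'data': outer}` → container = {'data': [1, 2, 8]}
`container['data'].append(12)` → outer = [1, 2, 8, 12]; container = {'data': [1, 2, 8, 12]}
`print(outer)` → prints [1, 2, 8, 12]

Answer: [1, 2, 8, 12]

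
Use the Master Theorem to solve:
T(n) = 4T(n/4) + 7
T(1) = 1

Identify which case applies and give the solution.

a=4, b=4, f(n)=7. log_4(4) = 1. Since c=0 < 1, Case 1 applies: T(n) = Θ(n^log_b(a)) = O(n).

Answer: O(n) - Case 1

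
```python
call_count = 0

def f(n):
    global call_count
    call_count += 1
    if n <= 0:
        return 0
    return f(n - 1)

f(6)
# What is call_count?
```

Linear recursion stepping by 1: 7 calls from n=6 down to ≤0.

Answer: 7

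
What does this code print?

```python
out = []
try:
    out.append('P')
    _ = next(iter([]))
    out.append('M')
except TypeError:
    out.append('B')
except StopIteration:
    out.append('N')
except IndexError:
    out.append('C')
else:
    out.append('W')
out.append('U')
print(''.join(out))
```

Execution trace: 'P' (try body) → 'N' (except StopIteration) → 'U' (after the try/except). Output: PNU

Answer: PNU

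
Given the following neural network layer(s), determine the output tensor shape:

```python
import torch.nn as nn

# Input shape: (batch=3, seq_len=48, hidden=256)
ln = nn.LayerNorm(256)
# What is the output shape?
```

Input: (3, 48, 256) -> Output: (3, 48, 256)

Answer: (3, 48, 256)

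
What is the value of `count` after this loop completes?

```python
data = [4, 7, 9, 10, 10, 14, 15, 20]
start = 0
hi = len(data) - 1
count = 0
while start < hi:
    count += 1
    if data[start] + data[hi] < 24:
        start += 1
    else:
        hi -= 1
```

Steps to find pair summing to 24
`count` takes the values: 0 → 1 → 2 → 3 → 4 → 5 → 6 → 7

Answer: 7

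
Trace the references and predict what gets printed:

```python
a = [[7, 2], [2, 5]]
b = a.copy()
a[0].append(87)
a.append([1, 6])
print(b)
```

Key concept: shallow copy with nested lists.
Step by step:
`a = [[7, 2], [2, 5]]` → a = [[7, 2], [2, 5]]
`b = a.copy()` → b = [[7, 2], [2, 5]]
`a[0].append(87)` → a = [[7, 2, 87], [2, 5]]; b = [[7, 2, 87], [2, 5]]
`a.append([1, 6])` → a = [[7, 2, 87], [2, 5], [1, 6]]
`print(b)` → prints [[7, 2, 87], [2, 5]]

Answer: [[7, 2, 87], [2, 5]]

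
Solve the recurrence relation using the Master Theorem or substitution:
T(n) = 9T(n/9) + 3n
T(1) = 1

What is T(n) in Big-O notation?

By Master Theorem: a=9, b=9, f(n)=3n. Since log_9(9) = 1 and f(n) = Θ(n^1), Case 2 applies. T(n) = O(n log n).

Answer: O(n log n)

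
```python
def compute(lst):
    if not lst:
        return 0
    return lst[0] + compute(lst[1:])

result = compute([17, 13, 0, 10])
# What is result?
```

17 + 13 + 0 + 10 + 0 = 40

Answer: 40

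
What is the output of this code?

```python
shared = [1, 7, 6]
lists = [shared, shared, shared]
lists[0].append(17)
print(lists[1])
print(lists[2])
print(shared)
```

Key concept: list of same reference.
Step by step:
`shared = [1, 7, 6]` → shared = [1, 7, 6]
`lists = [shared, shared, shared]` → lists = [[1, 7, 6], [1, 7, 6], [1, 7, 6]]
`lists[0].append(17)` → shared = [1, 7, 6, 17]; lists = [[1, 7, 6, 17], [1, 7, 6, 17], [1, 7, 6, 17]]
`print(lists[1])` → prints [1, 7, 6, 17]
`print(lists[2])` → prints [1, 7, 6, 17]
`print(shared)` → prints [1, 7, 6, 17]

Answer:
[1, 7, 6, 17]
[1, 7, 6, 17]
[1, 7, 6, 17]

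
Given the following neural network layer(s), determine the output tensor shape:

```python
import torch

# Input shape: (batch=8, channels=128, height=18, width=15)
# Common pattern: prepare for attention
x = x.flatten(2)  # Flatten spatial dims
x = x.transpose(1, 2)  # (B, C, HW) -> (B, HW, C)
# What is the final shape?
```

Input: (8, 128, 18, 15) -> after flatten(2): (8, 128, 270) -> Output: (8, 270, 128)

Answer: (8, 270, 128)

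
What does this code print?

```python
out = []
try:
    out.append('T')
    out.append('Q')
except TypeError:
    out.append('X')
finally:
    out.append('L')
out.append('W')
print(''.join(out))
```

Execution trace: 'T' (try body) → 'Q' (try body, no exception) → 'L' (finally) → 'W' (after the try/except). Output: TQLW

Answer: TQLW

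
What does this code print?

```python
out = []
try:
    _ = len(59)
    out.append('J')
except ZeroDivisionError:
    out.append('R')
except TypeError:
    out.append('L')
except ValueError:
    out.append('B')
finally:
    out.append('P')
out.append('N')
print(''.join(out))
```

Execution trace: 'L' (except TypeError) → 'P' (finally) → 'N' (after the try/except). Output: LPN

Answer: LPN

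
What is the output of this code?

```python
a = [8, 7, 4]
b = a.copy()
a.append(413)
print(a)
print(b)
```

Key concept: list.copy() creates independent copy.
Step by step:
`a = [8, 7, 4]` → a = [8, 7, 4]
`b = a.copy()` → b = [8, 7, 4]
`a.append(413)` → a = [8, 7, 4, 413]
`print(a)` → prints [8, 7, 4, 413]
`print(b)` → prints [8, 7, 4]

Answer:
[8, 7, 4, 413]
[8, 7, 4]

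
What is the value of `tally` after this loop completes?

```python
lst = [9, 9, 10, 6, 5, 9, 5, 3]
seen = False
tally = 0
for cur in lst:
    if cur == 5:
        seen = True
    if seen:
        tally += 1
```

Count elements after first 5 in [9, 9, 10, 6, 5, 9, 5, 3]
`tally` takes the values: 0 → 1 → 2 → 3 → 4

Answer: 4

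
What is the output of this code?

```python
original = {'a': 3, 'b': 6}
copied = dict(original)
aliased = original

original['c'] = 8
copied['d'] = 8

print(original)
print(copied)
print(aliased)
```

Key concept: dict() creates copy, assignment creates alias.
Step by step:
`original = {'a': 3, 'b': 6}` → original = {'a': 3, 'b': 6}
`copied = dict(original)` → copied = {'a': 3, 'b': 6}
`aliased = original` → aliased = {'a': 3, 'b': 6} (same object as original)
`original['c'] = 8` → original = {'a': 3, 'b': 6, 'c': 8} (same object as aliased); aliased = {'a': 3, 'b': 6, 'c': 8} (same object as original)
`copied['d'] = 8` → copied = {'a': 3, 'b': 6, 'd': 8}
`print(original)` → prints {'a': 3, 'b': 6, 'c': 8}
`print(copied)` → prints {'a': 3, 'b': 6, 'd': 8}
`print(aliased)` → prints {'a': 3, 'b': 6, 'c': 8}

Answer:
{'a': 3, 'b': 6, 'c': 8}
{'a': 3, 'b': 6, 'd': 8}
{'a': 3, 'b': 6, 'c': 8}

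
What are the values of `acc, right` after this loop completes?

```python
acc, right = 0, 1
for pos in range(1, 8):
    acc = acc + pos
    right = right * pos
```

Sum and factorial of 1 to 7
`acc, right` takes the values: (0, 1) → (1, 1) → (3, 1) → (3, 2) → (6, 2) → (6, 6) → (10, 6) → (10, 24) → (15, 24) → (15, 120) → (21, 120) → (21, 720) → (28, 720) → (28, 5040)

Answer: 28, 5040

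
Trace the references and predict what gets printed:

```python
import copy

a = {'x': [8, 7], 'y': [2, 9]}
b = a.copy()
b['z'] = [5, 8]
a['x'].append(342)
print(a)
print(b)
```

Key concept: shallow copy of dict with mutable values.
Step by step:
`a = {'x': [8, 7], 'y': [2, 9]}` → a = {'x': [8, 7], 'y': [2, 9]}
`b = a.copy()` → b = {'x': [8, 7], 'y': [2, 9]}
`b['z'] = [5, 8]` → b = {'x': [8, 7], 'y': [2, 9], 'z': [5, 8]}
`a['x'].append(342)` → a = {'x': [8, 7, 342], 'y': [2, 9]}; b = {'x': [8, 7, 342], 'y': [2, 9], 'z': [5, 8]}
`print(a)` → prints {'x': [8, 7, 342], 'y': [2, 9]}
`print(b)` → prints {'x': [8, 7, 342], 'y': [2, 9], 'z': [5, 8]}

Answer:
{'x': [8, 7, 342], 'y': [2, 9]}
{'x': [8, 7, 342], 'y': [2, 9], 'z': [5, 8]}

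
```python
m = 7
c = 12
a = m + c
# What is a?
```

Trace:
`m = 7` → m = 7
`c = 12` → c = 12
`a = m + c` → a = 19
So a = 19

Answer: 19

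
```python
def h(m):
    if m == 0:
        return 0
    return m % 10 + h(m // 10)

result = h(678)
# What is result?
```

Sum of digits of 678: 8 + 7 + 6 = 21

Answer: 21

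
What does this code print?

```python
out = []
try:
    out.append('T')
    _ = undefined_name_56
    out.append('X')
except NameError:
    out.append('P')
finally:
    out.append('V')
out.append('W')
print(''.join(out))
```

Execution trace: 'T' (try body) → 'P' (except NameError) → 'V' (finally) → 'W' (after the try/except). Output: TPVW

Answer: TPVW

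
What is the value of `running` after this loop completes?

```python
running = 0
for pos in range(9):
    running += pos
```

Sum of 0 to 8 = 36
`running` takes the values: 0 → 1 → 3 → 6 → 10 → 15 → 21 → 28 → 36

Answer: 36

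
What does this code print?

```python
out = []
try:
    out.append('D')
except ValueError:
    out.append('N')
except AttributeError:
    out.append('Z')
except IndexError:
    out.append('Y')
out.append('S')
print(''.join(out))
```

Execution trace: 'D' (try body, no exception) → 'S' (after the try/except). Output: DS

Answer: DS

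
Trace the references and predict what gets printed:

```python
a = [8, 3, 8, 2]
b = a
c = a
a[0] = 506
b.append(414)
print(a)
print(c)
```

Key concept: multiple aliases.
Step by step:
`a = [8, 3, 8, 2]` → a = [8, 3, 8, 2]
`b = a` → b = [8, 3, 8, 2] (same object as a)
`c = a` → c = [8, 3, 8, 2] (same object as a, b)
`a[0] = 506` → a = [506, 3, 8, 2] (same object as b, c); b = [506, 3, 8, 2] (same object as a, c); c = [506, 3, 8, 2] (same object as a, b)
`b.append(414)` → a = [506, 3, 8, 2, 414] (same object as b, c); b = [506, 3, 8, 2, 414] (same object as a, c); c = [506, 3, 8, 2, 414] (same object as a, b)
`print(a)` → prints [506, 3, 8, 2, 414]
`print(c)` → prints [506, 3, 8, 2, 414]

Answer:
[506, 3, 8, 2, 414]
[506, 3, 8, 2, 414]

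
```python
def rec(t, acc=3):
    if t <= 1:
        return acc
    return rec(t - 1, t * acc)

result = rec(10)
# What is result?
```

Accumulator trace (n, acc): (10, 3) -> (9, 30) -> (8, 270) -> (7, 2160) -> (6, 15120) -> (5, 90720) -> (4, 453600) -> (3, 1814400) -> (2, 5443200) -> (1, 10886400) -> return 10886400

Answer: 10886400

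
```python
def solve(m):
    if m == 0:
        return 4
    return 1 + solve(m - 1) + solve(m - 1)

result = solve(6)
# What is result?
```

solve(m) = 1 + 2·solve(m-1), solve(0)=4. Closed form: (4+1)·2^6 - 1 = 319.

Answer: 319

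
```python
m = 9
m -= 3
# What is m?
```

Trace:
`m = 9` → m = 9
`m -= 3` → m = 6
So m = 6

Answer: 6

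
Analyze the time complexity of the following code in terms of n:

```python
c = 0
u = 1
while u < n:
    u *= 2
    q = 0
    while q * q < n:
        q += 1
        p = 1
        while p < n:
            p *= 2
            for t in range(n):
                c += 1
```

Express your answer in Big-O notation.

Each loop level contributes: log n × √n × log n × n. Multiplying the contributions gives O(n√n log² n).

Answer: O(n√n log² n)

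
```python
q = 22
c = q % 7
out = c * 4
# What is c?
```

Trace:
`q = 22` → q = 22
`c = q % 7` → c = 1
`out = c * 4` → out = 4
So c = 1

Answer: 1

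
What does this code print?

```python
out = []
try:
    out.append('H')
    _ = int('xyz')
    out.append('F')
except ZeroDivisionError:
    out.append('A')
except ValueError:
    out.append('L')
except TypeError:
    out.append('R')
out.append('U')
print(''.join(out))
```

Execution trace: 'H' (try body) → 'L' (except ValueError) → 'U' (after the try/except). Output: HLU

Answer: HLU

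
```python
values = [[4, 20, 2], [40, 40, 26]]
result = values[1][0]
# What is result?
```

Trace:
`values = [[4, 20, 2], [40, 40, 26]]` → values = [[4, 20, 2], [40, 40, 26]]
`result = values[1][0]` → result = 40
So result = 40

Answer: 40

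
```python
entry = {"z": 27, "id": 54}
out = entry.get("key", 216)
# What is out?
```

Trace:
`entry = {"z": 27, "id": 54}` → entry = {'z': 27, 'id': 54}
`out = entry.get("key", 216)` → out = 216
So out = 216

Answer: 216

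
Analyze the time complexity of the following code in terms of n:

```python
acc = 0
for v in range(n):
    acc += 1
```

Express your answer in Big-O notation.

Each loop level contributes: n. Multiplying the contributions gives O(n).

Answer: O(n)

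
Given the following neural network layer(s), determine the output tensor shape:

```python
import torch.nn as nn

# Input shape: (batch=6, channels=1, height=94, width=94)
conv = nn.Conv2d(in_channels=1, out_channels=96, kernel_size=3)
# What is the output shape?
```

Input: (6, 1, 94, 94) -> Output: (6, 96, 92, 92)

Answer: (6, 96, 92, 92)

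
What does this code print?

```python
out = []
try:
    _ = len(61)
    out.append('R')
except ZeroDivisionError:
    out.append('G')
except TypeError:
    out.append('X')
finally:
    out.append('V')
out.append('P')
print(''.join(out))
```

Execution trace: 'X' (except TypeError) → 'V' (finally) → 'P' (after the try/except). Output: XVP

Answer: XVP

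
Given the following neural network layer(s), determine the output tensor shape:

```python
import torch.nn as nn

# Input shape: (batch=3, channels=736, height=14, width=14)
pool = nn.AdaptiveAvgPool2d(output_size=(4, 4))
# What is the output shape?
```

Input: (3, 736, 14, 14) -> Output: (3, 736, 4, 4)

Answer: (3, 736, 4, 4)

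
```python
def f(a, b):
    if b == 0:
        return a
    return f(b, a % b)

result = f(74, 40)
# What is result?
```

f(74, 40) -> f(40, 34) -> f(34, 6) -> f(6, 4) -> f(4, 2) -> f(2, 0) -> 2

Answer: 2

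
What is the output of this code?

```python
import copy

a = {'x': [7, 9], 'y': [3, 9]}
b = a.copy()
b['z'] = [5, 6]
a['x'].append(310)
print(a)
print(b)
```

Key concept: shallow copy of dict with mutable values.
Step by step:
`a = {'x': [7, 9], 'y': [3, 9]}` → a = {'x': [7, 9], 'y': [3, 9]}
`b = a.copy()` → b = {'x': [7, 9], 'y': [3, 9]}
`b['z'] = [5, 6]` → b = {'x': [7, 9], 'y': [3, 9], 'z': [5, 6]}
`a['x'].append(310)` → a = {'x': [7, 9, 310], 'y': [3, 9]}; b = {'x': [7, 9, 310], 'y': [3, 9], 'z': [5, 6]}
`print(a)` → prints {'x': [7, 9, 310], 'y': [3, 9]}
`print(b)` → prints {'x': [7, 9, 310], 'y': [3, 9], 'z': [5, 6]}

Answer:
{'x': [7, 9, 310], 'y': [3, 9]}
{'x': [7, 9, 310], 'y': [3, 9], 'z': [5, 6]}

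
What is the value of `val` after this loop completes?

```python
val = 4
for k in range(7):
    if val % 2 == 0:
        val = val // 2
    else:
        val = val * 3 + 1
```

Collatz-style transformation from 4
`val` takes the values: 4 → 2 → 1 → 4 → 2 → 1 → 4 → 2

Answer: 2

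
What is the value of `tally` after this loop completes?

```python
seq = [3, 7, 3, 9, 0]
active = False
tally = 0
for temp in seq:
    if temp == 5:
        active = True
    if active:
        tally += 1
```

Count elements after first 5 in [3, 7, 3, 9, 0]
`tally` takes the values: 0

Answer: 0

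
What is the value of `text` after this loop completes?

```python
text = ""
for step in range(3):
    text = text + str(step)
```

Concatenate digits 0 to 2
`text` takes the values: "" → "0" → "01" → "012"

Answer: "012"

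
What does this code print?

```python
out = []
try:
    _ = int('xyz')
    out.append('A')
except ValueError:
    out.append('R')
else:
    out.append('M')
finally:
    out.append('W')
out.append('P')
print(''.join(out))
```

Execution trace: 'R' (except ValueError) → 'W' (finally) → 'P' (after the try/except). Output: RWP

Answer: RWP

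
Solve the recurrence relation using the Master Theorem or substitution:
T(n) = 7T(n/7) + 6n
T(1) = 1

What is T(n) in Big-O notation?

By Master Theorem: a=7, b=7, f(n)=6n. Since log_7(7) = 1 and f(n) = Θ(n^1), Case 2 applies. T(n) = O(n log n).

Answer: O(n log n)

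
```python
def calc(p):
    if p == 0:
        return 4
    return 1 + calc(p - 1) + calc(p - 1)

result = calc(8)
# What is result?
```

calc(p) = 1 + 2·calc(p-1), calc(0)=4. Closed form: (4+1)·2^8 - 1 = 1279.

Answer: 1279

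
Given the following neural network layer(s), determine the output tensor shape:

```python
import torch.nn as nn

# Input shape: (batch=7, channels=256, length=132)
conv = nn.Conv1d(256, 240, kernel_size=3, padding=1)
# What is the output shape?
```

Input: (7, 256, 132) -> Output: (7, 240, 132)

Answer: (7, 240, 132)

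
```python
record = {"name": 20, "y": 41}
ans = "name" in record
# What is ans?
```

Trace:
`record = {"name": 20, "y": 41}` → record = {'name': 20, 'y': 41}
`ans = "name" in record` → ans = True
So ans = True

Answer: True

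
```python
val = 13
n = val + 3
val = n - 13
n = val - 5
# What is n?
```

Trace:
`val = 13` → val = 13
`n = val + 3` → n = 16
`val = n - 13` → val = 3
`n = val - 5` → n = -2
So n = -2

Answer: -2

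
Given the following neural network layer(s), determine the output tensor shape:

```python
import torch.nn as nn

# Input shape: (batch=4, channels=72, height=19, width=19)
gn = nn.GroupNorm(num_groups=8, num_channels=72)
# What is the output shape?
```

Input: (4, 72, 19, 19) -> Output: (4, 72, 19, 19)

Answer: (4, 72, 19, 19)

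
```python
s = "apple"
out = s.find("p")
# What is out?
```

Trace:
`s = "apple"` → s = 'apple'
`out = s.find("p")` → out = 1
So out = 1

Answer: 1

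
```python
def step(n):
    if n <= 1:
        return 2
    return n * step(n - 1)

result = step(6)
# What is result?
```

step(6) = 6 * 5 * 4 * 3 * 2 * 2 = 1440

Answer: 1440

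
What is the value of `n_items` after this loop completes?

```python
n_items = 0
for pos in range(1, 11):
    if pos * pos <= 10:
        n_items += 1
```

Count numbers where pos² ≤ 10
`n_items` takes the values: 0 → 1 → 2 → 3

Answer: 3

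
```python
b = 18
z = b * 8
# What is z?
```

Trace:
`b = 18` → b = 18
`z = b * 8` → z = 144
So z = 144

Answer: 144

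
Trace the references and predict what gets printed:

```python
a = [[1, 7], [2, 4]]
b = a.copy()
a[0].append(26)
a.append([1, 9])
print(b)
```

Key concept: shallow copy with nested lists.
Step by step:
`a = [[1, 7], [2, 4]]` → a = [[1, 7], [2, 4]]
`b = a.copy()` → b = [[1, 7], [2, 4]]
`a[0].append(26)` → a = [[1, 7, 26], [2, 4]]; b = [[1, 7, 26], [2, 4]]
`a.append([1, 9])` → a = [[1, 7, 26], [2, 4], [1, 9]]
`print(b)` → prints [[1, 7, 26], [2, 4]]

Answer: [[1, 7, 26], [2, 4]]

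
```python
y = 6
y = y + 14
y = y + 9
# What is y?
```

Trace:
`y = 6` → y = 6
`y = y + 14` → y = 20
`y = y + 9` → y = 29
So y = 29

Answer: 29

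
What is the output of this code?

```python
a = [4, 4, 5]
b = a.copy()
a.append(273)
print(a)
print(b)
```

Key concept: list.copy() creates independent copy.
Step by step:
`a = [4, 4, 5]` → a = [4, 4, 5]
`b = a.copy()` → b = [4, 4, 5]
`a.append(273)` → a = [4, 4, 5, 273]
`print(a)` → prints [4, 4, 5, 273]
`print(b)` → prints [4, 4, 5]

Answer:
[4, 4, 5, 273]
[4, 4, 5]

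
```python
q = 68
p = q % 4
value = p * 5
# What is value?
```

Trace:
`q = 68` → q = 68
`p = q % 4` → p = 0
`value = p * 5` → value = 0
So value = 0

Answer: 0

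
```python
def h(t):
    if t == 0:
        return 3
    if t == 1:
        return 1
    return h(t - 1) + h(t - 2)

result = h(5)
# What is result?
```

Build up from base cases: h(0)=3, h(1)=1, h(2)=4, h(3)=5, h(4)=9, h(5)=14

Answer: 14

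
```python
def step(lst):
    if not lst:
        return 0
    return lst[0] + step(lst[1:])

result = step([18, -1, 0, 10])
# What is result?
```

18 + (-1) + 0 + 10 + 0 = 27

Answer: 27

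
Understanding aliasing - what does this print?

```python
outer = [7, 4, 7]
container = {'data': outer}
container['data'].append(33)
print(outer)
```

Key concept: dict holds reference to list.
Step by step:
`outer = [7, 4, 7]` → outer = [7, 4, 7]
`container = {'data': outer}` → container = {'data': [7, 4, 7]}
`container['data'].append(33)` → outer = [7, 4, 7, 33]; container = {'data': [7, 4, 7, 33]}
`print(outer)` → prints [7, 4, 7, 33]

Answer: [7, 4, 7, 33]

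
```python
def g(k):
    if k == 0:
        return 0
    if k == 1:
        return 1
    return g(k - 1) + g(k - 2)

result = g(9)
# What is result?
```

Build up from base cases: g(0)=0, g(1)=1, g(2)=1, g(3)=2, g(4)=3, g(5)=5, g(6)=8, ..., g(9)=34

Answer: 34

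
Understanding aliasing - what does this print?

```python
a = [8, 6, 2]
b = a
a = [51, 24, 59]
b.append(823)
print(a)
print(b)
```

Key concept: rebinding vs mutation: a is rebound to a new list, b still points at the original.
Step by step:
`a = [8, 6, 2]` → a = [8, 6, 2]
`b = a` → b = [8, 6, 2] (same object as a)
`a = [51, 24, 59]` → a = [51, 24, 59]
`b.append(823)` → b = [8, 6, 2, 823]
`print(a)` → prints [51, 24, 59]
`print(b)` → prints [8, 6, 2, 823]

Answer:
[51, 24, 59]
[8, 6, 2, 823]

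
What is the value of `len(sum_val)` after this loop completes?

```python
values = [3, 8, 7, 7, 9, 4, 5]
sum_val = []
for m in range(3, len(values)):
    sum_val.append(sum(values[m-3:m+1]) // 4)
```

Number of 4-element averages
`sum_val` takes the values: [] → [6] → [6, 7] → [6, 7, 6] → [6, 7, 6, 6]
So `len(sum_val)` = 4

Answer: 4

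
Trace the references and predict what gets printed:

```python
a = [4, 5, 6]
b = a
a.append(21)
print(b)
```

Key concept: basic list aliasing.
Step by step:
`a = [4, 5, 6]` → a = [4, 5, 6]
`b = a` → b = [4, 5, 6] (same object as a)
`a.append(21)` → a = [4, 5, 6, 21] (same object as b); b = [4, 5, 6, 21] (same object as a)
`print(b)` → prints [4, 5, 6, 21]

Answer: [4, 5, 6, 21]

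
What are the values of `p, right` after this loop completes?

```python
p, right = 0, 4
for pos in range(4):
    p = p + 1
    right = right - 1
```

p goes 0→4, right goes 4→0
`p, right` takes the values: (0, 4) → (1, 4) → (1, 3) → (2, 3) → (2, 2) → (3, 2) → (3, 1) → (4, 1) → (4, 0)

Answer: 4, 0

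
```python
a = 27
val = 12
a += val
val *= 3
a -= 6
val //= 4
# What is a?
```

Trace:
`a = 27` → a = 27
`val = 12` → val = 12
`a += val` → a = 39
`val *= 3` → val = 36
`a -= 6` → a = 33
`val //= 4` → val = 9
So a = 33

Answer: 33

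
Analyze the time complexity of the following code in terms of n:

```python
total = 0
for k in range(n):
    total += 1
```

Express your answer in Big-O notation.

Each loop level contributes: n. Multiplying the contributions gives O(n).

Answer: O(n)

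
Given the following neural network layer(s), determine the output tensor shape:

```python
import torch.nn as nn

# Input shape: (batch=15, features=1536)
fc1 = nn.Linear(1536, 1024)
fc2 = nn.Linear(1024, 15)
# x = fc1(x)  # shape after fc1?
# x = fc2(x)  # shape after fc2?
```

Input: (15, 1536) -> after fc1: (15, 1024) -> Output: (15, 15)

Answer: (15, 15)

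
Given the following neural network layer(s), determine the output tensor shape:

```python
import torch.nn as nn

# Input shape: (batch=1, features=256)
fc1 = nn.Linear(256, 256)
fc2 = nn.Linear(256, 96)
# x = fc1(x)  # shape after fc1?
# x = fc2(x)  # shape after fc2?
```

Input: (1, 256) -> after fc1: (1, 256) -> Output: (1, 96)

Answer: (1, 96)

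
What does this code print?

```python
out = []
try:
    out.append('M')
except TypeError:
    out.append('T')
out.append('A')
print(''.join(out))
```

Execution trace: 'M' (try body, no exception) → 'A' (after the try/except). Output: MA

Answer: MA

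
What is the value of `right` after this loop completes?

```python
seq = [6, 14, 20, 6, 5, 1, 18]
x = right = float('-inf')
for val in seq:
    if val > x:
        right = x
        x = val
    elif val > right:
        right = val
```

Second largest (with repeats) in [6, 14, 20, 6, 5, 1, 18]
`right` takes the values: -inf → 6 → 14 → 18

Answer: 18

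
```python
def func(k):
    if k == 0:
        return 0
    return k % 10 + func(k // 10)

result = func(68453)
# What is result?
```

Sum of digits of 68453: 3 + 5 + 4 + 8 + 6 = 26

Answer: 26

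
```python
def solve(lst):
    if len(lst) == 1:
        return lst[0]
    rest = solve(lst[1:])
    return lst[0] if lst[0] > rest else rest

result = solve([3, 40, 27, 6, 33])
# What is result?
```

Recursive max over [3, 40, 27, 6, 33] = 40

Answer: 40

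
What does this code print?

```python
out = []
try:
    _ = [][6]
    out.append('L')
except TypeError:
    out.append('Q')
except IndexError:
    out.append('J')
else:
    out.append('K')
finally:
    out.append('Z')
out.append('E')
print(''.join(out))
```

Execution trace: 'J' (except IndexError) → 'Z' (finally) → 'E' (after the try/except). Output: JZE

Answer: JZE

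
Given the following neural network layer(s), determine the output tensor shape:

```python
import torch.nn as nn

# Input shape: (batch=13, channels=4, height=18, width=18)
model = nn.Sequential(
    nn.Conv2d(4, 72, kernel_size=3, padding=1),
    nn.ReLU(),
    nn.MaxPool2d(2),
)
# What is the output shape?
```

Input: (13, 4, 18, 18) -> after Conv2d: (13, 72, 18, 18) -> after ReLU: (13, 72, 18, 18) -> Output: (13, 72, 9, 9)

Answer: (13, 72, 9, 9)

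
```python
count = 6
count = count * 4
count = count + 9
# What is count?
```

Trace:
`count = 6` → count = 6
`count = count * 4` → count = 24
`count = count + 9` → count = 33
So count = 33

Answer: 33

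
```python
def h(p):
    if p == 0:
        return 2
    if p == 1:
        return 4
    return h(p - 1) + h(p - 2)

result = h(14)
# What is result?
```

Build up from base cases: h(0)=2, h(1)=4, h(2)=6, h(3)=10, h(4)=16, h(5)=26, h(6)=42, ..., h(14)=1974

Answer: 1974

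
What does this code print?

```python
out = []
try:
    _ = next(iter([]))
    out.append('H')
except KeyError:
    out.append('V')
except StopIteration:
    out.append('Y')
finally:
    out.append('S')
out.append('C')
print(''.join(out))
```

Execution trace: 'Y' (except StopIteration) → 'S' (finally) → 'C' (after the try/except). Output: YSC

Answer: YSC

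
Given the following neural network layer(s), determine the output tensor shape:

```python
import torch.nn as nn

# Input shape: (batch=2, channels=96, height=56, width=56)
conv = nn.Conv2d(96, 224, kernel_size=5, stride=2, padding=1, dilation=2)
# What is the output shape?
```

Input: (2, 96, 56, 56) -> Output: (2, 224, 25, 25)

Answer: (2, 224, 25, 25)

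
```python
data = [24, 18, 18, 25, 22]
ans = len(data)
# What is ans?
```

Trace:
`data = [24, 18, 18, 25, 22]` → data = [24, 18, 18, 25, 22]
`ans = len(data)` → ans = 5
So ans = 5

Answer: 5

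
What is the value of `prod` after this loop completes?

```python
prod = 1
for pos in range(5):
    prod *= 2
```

2^5 = 32
`prod` takes the values: 1 → 2 → 4 → 8 → 16 → 32

Answer: 32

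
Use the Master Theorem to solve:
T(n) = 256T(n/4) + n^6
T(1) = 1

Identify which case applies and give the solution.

a=256, b=4, f(n)=n^6. log_4(256) = 4. Since c=6 > 4 and the regularity condition holds (256(n/4)^6 = (256/4^6)n^6 with 256/4^6 < 1), Case 3 applies: T(n) = Θ(f(n)) = O(n^6).

Answer: O(n^6) - Case 3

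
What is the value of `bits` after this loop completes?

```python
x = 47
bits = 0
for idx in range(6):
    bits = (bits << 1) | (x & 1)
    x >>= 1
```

Reverse lowest 6 bits of 47
`bits` takes the values: 0 → 1 → 3 → 7 → 15 → 30 → 61

Answer: 61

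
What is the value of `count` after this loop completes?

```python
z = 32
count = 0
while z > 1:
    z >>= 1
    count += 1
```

Count right shifts until 1
`count` takes the values: 0 → 1 → 2 → 3 → 4 → 5

Answer: 5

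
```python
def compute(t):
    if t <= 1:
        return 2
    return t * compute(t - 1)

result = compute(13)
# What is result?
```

compute(13) = 13 * 12 * 11 * 10 * 9 * 8 * 7 * 6 * 5 * 4 * 3 * 2 * 2 = 12454041600

Answer: 12454041600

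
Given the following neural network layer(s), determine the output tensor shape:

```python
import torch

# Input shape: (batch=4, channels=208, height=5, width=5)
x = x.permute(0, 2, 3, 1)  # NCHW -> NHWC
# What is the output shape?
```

Input: (4, 208, 5, 5) -> Output: (4, 5, 5, 208)

Answer: (4, 5, 5, 208)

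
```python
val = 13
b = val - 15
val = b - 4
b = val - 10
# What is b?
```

Trace:
`val = 13` → val = 13
`b = val - 15` → b = -2
`val = b - 4` → val = -6
`b = val - 10` → b = -16
So b = -16

Answer: -16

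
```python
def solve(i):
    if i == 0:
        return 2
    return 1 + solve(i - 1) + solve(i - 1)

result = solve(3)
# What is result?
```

solve(i) = 1 + 2·solve(i-1), solve(0)=2. Closed form: (2+1)·2^3 - 1 = 23.

Answer: 23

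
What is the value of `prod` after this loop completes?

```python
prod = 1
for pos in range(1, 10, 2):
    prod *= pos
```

Product of 1, 3, 5, ... up to 9
`prod` takes the values: 1 → 3 → 15 → 105 → 945

Answer: 945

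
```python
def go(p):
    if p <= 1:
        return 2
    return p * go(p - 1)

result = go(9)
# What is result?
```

go(9) = 9 * 8 * 7 * 6 * 5 * 4 * 3 * 2 * 2 = 725760

Answer: 725760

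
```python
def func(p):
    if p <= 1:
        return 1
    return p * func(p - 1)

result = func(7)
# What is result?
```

func(7) = 7 * 6 * 5 * 4 * 3 * 2 * 1 = 5040

Answer: 5040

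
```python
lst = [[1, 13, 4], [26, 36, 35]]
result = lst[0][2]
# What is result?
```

Trace:
`lst = [[1, 13, 4], [26, 36, 35]]` → lst = [[1, 13, 4], [26, 36, 35]]
`result = lst[0][2]` → result = 4
So result = 4

Answer: 4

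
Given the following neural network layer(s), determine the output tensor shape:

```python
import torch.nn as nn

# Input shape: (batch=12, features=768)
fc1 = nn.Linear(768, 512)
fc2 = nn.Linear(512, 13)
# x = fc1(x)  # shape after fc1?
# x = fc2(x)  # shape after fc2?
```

Input: (12, 768) -> after fc1: (12, 512) -> Output: (12, 13)

Answer: (12, 13)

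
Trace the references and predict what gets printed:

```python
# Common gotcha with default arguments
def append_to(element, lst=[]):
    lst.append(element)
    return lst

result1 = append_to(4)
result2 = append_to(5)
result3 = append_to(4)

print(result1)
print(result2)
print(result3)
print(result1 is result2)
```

Key concept: mutable default argument gotcha.
Step by step:
`result1 = append_to(4)` → result1 = [4]
`result2 = append_to(5)` → result1 = [4, 5] (same object as result2); result2 = [4, 5] (same object as result1)
`result3 = append_to(4)` → result1 = [4, 5, 4] (same object as result2, result3); result2 = [4, 5, 4] (same object as result1, result3); result3 = [4, 5, 4] (same object as result1, result2)
`print(result1)` → prints [4, 5, 4]
`print(result2)` → prints [4, 5, 4]
`print(result3)` → prints [4, 5, 4]
`print(result1 is result2)` → prints True

Answer:
[4, 5, 4]
[4, 5, 4]
[4, 5, 4]
True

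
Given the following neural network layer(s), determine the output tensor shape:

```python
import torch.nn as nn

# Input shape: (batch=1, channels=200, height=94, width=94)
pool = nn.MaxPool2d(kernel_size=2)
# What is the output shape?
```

Input: (1, 200, 94, 94) -> Output: (1, 200, 47, 47)

Answer: (1, 200, 47, 47)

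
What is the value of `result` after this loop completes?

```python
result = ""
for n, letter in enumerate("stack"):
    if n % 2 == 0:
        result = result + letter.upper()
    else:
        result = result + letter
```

Uppercase even positions in 'stack'
`result` takes the values: "" → "S" → "St" → "StA" → "StAc" → "StAcK"

Answer: "StAcK"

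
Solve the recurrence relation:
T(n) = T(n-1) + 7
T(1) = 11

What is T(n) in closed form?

Unrolling: T(n) = T(1) + 7·(n-1) = 11 + 7(n-1) = 7n + 4.

Answer: T(n) = 7n + 4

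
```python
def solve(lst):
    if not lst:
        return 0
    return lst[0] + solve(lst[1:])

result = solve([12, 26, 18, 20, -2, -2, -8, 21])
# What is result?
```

12 + 26 + 18 + 20 + (-2) + (-2) + (-8) + 21 + 0 = 85

Answer: 85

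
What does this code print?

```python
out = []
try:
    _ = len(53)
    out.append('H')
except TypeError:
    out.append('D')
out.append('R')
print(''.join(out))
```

Execution trace: 'D' (except TypeError) → 'R' (after the try/except). Output: DR

Answer: DR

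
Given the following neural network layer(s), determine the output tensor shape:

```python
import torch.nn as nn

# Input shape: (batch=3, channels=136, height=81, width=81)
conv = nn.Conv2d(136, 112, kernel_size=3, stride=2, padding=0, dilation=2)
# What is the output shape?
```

Input: (3, 136, 81, 81) -> Output: (3, 112, 39, 39)

Answer: (3, 112, 39, 39)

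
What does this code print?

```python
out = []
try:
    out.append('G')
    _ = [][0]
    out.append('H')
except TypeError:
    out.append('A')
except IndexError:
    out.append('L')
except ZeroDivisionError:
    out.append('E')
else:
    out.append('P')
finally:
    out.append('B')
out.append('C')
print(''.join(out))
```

Execution trace: 'G' (try body) → 'L' (except IndexError) → 'B' (finally) → 'C' (after the try/except). Output: GLBC

Answer: GLBC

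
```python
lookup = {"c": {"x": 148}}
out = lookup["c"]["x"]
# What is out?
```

Trace:
`lookup = {"c": {"x": 148}}` → lookup = {'c': {'x': 148}}
`out = lookup["c"]["x"]` → out = 148
So out = 148

Answer: 148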